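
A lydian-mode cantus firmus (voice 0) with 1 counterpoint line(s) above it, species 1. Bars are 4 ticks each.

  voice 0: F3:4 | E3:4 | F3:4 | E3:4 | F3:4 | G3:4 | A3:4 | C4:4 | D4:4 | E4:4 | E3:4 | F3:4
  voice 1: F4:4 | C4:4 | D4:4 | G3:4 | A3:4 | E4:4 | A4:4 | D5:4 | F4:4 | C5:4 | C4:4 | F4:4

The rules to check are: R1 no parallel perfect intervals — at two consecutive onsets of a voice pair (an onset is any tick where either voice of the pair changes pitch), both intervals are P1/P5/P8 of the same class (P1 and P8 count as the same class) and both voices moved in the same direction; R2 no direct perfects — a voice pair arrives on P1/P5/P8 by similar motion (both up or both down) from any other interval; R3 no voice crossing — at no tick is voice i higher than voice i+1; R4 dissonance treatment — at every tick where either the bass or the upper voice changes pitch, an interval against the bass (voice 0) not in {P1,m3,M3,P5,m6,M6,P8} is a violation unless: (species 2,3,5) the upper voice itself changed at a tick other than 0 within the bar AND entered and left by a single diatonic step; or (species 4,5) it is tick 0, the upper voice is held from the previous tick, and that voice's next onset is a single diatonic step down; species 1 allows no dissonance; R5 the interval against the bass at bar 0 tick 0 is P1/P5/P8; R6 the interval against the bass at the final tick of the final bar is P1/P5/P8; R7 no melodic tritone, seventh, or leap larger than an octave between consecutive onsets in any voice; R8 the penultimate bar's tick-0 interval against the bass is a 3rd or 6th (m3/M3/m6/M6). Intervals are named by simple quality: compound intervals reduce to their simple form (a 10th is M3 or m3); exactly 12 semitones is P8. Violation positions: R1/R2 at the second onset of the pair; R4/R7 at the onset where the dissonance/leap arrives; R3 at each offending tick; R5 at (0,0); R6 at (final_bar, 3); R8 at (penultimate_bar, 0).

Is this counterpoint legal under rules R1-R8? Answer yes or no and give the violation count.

No (3 violations)

bar 0: v0=F3 v1=F4 (P8)
bar 1: v0=E3 v1=C4 (m6)
bar 2: v0=F3 v1=D4 (M6)
bar 3: v0=E3 v1=G3 (m3)
bar 4: v0=F3 v1=A3 (M3)
bar 5: v0=G3 v1=E4 (M6)
bar 6: v0=A3 v1=A4 (P8)
bar 7: v0=C4 v1=D5 (M2)
bar 8: v0=D4 v1=F4 (m3)
bar 9: v0=E4 v1=C5 (m6)
bar 10: v0=E3 v1=C4 (m6)
bar 11: v0=F3 v1=F4 (P8)
  R2 @ bar6.0: G3/E4 M6 -> A3/A4 P8 similar
  R4 @ bar7.0: C4/D5 M2 untreated
  R2 @ bar11.0: E3/C4 m6 -> F3/F4 P8 similar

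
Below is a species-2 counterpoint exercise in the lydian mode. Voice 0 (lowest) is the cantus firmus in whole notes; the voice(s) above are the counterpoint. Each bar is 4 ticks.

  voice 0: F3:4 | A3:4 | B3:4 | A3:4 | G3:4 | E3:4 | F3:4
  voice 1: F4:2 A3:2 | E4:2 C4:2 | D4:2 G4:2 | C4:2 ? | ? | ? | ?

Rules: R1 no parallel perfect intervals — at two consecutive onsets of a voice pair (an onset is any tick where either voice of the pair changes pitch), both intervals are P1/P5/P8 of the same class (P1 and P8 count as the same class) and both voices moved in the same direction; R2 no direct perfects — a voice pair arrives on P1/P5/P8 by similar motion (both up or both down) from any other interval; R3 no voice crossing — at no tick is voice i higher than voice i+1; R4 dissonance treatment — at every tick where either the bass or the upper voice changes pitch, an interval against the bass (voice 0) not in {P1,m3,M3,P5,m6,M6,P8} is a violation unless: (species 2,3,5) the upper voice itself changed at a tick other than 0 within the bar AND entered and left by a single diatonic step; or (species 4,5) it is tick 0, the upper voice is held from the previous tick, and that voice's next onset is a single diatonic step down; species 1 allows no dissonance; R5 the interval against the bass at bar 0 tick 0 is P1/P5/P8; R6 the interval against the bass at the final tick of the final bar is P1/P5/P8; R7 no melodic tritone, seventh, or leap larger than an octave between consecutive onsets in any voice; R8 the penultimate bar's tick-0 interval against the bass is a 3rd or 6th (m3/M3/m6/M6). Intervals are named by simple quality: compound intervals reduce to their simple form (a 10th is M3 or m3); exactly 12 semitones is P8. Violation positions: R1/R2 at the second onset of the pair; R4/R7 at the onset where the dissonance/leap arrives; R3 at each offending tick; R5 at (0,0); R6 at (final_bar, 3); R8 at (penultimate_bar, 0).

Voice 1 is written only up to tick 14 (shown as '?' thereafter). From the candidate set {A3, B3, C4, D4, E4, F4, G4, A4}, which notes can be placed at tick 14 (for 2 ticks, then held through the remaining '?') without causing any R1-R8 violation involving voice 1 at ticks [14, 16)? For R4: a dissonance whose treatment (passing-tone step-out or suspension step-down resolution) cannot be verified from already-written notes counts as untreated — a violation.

{A3, A4, C4, E4, F4}

A3: legal
B3: violates R4
C4: legal
D4: violates R4
E4: legal
F4: legal
G4: violates R4
A4: legal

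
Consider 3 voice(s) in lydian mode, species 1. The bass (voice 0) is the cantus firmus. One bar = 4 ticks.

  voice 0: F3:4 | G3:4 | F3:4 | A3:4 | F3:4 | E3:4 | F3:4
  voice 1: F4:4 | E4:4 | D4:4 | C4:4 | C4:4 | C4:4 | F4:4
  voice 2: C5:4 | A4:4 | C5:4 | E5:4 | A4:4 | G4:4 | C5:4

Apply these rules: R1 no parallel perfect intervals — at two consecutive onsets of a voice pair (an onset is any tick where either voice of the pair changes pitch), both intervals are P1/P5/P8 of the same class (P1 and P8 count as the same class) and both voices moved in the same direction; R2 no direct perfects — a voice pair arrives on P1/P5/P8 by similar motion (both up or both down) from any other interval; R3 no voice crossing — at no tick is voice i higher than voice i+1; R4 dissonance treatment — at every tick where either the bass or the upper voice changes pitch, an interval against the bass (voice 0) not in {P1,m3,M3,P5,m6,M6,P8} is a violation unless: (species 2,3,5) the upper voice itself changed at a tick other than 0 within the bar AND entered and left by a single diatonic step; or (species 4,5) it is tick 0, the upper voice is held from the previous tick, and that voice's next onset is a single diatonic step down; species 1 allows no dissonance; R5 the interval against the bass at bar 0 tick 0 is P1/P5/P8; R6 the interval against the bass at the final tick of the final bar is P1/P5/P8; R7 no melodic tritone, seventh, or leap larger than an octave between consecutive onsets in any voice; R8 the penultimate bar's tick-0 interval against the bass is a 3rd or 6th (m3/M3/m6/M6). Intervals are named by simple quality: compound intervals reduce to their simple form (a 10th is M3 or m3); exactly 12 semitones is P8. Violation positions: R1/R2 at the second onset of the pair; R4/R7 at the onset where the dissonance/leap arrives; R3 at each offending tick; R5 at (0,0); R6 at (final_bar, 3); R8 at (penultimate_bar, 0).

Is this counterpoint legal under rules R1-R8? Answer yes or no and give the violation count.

bar 0: v0=F3 v1=F4 v2=C5 (P5)
bar 1: v0=G3 v1=E4 v2=A4 (M2)
bar 2: v0=F3 v1=D4 v2=C5 (P5)
bar 3: v0=A3 v1=C4 v2=E5 (P5)
bar 4: v0=F3 v1=C4 v2=A4 (M3)
bar 5: v0=E3 v1=C4 v2=G4 (m3)
bar 6: v0=F3 v1=F4 v2=C5 (P5)
  R4 @ bar1.0: G3/A4 M2 untreated
  R1 @ bar3.0: F3/C5 P5 -> A3/E5 P5 similar
  R1 @ bar6.0: C4/G4 P5 -> F4/C5 P5 similar
  R2 @ bar6.0: E3/C4 m6 -> F3/F4 P8 similar
  R2 @ bar6.0: E3/G4 m3 -> F3/C5 P5 similar

No (5 violations)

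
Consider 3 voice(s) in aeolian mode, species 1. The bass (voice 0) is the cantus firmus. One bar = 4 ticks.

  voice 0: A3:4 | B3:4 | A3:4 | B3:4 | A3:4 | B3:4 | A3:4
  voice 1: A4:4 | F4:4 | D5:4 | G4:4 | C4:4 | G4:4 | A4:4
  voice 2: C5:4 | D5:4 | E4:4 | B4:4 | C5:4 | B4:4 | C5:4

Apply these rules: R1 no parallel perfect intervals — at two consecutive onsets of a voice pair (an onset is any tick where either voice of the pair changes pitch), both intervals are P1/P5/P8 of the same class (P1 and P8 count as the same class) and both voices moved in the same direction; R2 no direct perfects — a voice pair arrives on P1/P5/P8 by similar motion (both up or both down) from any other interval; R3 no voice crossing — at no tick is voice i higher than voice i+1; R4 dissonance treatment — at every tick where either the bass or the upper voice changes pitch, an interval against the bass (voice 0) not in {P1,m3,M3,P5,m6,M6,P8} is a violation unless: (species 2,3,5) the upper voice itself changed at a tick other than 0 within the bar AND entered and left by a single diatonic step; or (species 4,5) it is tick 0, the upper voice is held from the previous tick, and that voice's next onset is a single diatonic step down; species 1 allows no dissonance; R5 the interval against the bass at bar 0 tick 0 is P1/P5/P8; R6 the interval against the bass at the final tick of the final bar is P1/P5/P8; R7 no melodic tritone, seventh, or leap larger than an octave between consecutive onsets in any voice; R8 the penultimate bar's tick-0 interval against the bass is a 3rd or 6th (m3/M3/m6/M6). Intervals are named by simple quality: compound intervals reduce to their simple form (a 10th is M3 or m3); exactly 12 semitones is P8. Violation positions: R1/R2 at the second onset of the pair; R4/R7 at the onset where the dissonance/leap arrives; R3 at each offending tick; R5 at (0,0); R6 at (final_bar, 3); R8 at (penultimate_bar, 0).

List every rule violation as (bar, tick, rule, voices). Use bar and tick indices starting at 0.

bar 0: v0=A3 v1=A4 v2=C5 downbeat m3
bar 1: v0=B3 v1=F4 v2=D5 downbeat m3
bar 2: v0=A3 v1=D5 v2=E4 downbeat P5
bar 3: v0=B3 v1=G4 v2=B4 downbeat P8
bar 4: v0=A3 v1=C4 v2=C5 downbeat m3
bar 5: v0=B3 v1=G4 v2=B4 downbeat P8
bar 6: v0=A3 v1=A4 v2=C5 downbeat m3
  -> R5 @ bar 0 tick 0 v(0, 2): opens on m3
  -> R4 @ bar 1 tick 0 v(0, 1): B3/F4 TT untreated
  -> R2 @ bar 2 tick 0 v(0, 2): B3/D5 m3 -> A3/E4 P5 similar
  -> R3 @ bar 2 tick 0 v(1, 2): D5 above E4
  -> R4 @ bar 2 tick 0 v(0, 1): A3/D5 P4 untreated
  -> R7 @ bar 2 tick 0 v(2,): D5->E4 leap 10st
  -> R3 @ bar 2 tick 1 v(1, 2): D5 above E4
  -> R3 @ bar 2 tick 2 v(1, 2): D5 above E4
  -> R3 @ bar 2 tick 3 v(1, 2): D5 above E4
  -> R2 @ bar 3 tick 0 v(0, 2): A3/E4 P5 -> B3/B4 P8 similar
  -> R8 @ bar 5 tick 0 v(0, 2): penult P8 not 3rd/6th
  -> R6 @ bar 6 tick 3 v(0, 2): closes on m3

(0, 0, R5, (0, 2))
(1, 0, R4, (0, 1))
(2, 0, R2, (0, 2))
(2, 0, R3, (1, 2))
(2, 0, R4, (0, 1))
(2, 0, R7, (2,))
(2, 1, R3, (1, 2))
(2, 2, R3, (1, 2))
(2, 3, R3, (1, 2))
(3, 0, R2, (0, 2))
(5, 0, R8, (0, 2))
(6, 3, R6, (0, 2))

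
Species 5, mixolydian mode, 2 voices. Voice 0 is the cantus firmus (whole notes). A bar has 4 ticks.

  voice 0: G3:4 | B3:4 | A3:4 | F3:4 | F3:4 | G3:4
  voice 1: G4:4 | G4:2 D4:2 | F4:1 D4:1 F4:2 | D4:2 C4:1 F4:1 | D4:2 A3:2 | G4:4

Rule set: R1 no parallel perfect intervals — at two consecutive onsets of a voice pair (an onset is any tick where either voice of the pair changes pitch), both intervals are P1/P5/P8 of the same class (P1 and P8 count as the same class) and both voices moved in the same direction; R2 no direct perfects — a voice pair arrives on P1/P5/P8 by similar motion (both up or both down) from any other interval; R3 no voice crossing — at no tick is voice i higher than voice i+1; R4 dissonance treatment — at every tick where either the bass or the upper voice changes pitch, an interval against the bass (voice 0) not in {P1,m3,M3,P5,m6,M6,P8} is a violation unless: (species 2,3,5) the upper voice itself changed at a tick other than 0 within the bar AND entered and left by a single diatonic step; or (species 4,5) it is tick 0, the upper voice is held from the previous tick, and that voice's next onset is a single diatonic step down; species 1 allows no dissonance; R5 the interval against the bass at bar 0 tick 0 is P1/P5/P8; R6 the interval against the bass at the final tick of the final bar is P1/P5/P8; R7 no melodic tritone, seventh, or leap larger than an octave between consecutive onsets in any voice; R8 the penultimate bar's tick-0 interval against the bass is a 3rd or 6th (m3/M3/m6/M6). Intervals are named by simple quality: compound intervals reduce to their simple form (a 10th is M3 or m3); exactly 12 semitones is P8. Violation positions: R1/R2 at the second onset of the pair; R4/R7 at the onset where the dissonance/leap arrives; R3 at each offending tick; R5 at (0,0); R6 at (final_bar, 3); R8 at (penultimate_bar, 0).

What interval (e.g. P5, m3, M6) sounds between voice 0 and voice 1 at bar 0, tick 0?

voice 0=G3 voice 1=G4 -> P8

P8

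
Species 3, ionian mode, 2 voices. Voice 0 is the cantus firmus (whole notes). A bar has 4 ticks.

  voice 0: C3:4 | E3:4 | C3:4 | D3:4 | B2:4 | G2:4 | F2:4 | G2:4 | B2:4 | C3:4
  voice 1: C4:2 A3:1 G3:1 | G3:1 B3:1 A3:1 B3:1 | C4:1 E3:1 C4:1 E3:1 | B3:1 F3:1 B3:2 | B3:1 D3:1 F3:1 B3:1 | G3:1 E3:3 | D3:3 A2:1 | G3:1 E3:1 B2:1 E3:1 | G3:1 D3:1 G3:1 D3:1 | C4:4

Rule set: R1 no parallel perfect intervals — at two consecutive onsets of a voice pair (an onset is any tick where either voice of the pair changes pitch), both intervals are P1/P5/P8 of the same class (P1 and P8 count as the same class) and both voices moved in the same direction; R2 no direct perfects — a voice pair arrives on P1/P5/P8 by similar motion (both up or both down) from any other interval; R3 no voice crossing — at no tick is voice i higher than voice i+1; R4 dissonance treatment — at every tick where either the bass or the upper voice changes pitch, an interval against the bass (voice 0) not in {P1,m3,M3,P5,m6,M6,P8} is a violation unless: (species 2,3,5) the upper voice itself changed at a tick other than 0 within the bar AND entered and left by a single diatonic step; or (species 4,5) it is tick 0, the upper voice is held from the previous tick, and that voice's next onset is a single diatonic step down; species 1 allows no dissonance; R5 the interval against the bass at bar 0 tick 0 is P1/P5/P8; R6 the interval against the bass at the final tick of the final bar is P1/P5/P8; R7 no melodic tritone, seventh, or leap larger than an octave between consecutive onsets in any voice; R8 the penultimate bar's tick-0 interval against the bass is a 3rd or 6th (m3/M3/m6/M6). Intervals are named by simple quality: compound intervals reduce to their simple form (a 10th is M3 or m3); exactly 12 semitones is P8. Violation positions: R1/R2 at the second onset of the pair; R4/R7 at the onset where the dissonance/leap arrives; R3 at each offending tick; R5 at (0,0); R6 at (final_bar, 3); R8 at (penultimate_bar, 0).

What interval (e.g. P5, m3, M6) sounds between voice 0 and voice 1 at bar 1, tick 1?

P5

voice 0=E3 voice 1=B3 -> P5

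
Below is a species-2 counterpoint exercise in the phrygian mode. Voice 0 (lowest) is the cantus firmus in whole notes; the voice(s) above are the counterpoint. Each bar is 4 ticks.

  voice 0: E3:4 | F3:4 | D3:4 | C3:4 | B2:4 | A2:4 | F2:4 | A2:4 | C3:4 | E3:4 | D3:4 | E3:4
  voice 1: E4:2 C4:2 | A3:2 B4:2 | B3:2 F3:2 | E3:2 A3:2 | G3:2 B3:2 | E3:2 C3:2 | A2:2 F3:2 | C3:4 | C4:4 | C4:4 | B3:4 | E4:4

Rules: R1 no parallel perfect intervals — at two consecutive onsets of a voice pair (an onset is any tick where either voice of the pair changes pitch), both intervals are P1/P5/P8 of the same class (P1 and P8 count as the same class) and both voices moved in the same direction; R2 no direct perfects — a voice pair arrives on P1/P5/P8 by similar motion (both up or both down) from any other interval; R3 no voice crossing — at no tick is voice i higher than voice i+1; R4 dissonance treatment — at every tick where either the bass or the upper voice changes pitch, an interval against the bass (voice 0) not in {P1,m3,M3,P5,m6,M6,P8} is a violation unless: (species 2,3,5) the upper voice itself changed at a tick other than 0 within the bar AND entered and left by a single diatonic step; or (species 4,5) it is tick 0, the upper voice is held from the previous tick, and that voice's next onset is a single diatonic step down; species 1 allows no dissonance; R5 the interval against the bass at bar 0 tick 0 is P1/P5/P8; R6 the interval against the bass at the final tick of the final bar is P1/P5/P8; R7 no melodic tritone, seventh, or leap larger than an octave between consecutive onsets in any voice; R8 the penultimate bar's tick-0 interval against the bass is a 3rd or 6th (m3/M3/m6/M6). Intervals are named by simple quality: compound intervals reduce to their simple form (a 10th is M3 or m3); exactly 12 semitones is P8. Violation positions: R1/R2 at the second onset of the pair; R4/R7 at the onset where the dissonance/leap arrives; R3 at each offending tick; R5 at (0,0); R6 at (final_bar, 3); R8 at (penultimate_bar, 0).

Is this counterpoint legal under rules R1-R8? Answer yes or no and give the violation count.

No (6 violations)

bar 0: v0=E3 v1=E4 (P8)
bar 1: v0=F3 v1=A3 (M3)
bar 2: v0=D3 v1=B3 (M6)
bar 3: v0=C3 v1=E3 (M3)
bar 4: v0=B2 v1=G3 (m6)
bar 5: v0=A2 v1=E3 (P5)
bar 6: v0=F2 v1=A2 (M3)
bar 7: v0=A2 v1=C3 (m3)
bar 8: v0=C3 v1=C4 (P8)
bar 9: v0=E3 v1=C4 (m6)
bar 10: v0=D3 v1=B3 (M6)
bar 11: v0=E3 v1=E4 (P8)
  R4 @ bar1.2: F3/B4 TT untreated
  R7 @ bar1.2: A3->B4 leap 14st
  R7 @ bar2.2: B3->F3 leap 6st
  R2 @ bar5.0: B2/B3 P8 -> A2/E3 P5 similar
  R2 @ bar8.0: A2/C3 m3 -> C3/C4 P8 similar
  R2 @ bar11.0: D3/B3 M6 -> E3/E4 P8 similar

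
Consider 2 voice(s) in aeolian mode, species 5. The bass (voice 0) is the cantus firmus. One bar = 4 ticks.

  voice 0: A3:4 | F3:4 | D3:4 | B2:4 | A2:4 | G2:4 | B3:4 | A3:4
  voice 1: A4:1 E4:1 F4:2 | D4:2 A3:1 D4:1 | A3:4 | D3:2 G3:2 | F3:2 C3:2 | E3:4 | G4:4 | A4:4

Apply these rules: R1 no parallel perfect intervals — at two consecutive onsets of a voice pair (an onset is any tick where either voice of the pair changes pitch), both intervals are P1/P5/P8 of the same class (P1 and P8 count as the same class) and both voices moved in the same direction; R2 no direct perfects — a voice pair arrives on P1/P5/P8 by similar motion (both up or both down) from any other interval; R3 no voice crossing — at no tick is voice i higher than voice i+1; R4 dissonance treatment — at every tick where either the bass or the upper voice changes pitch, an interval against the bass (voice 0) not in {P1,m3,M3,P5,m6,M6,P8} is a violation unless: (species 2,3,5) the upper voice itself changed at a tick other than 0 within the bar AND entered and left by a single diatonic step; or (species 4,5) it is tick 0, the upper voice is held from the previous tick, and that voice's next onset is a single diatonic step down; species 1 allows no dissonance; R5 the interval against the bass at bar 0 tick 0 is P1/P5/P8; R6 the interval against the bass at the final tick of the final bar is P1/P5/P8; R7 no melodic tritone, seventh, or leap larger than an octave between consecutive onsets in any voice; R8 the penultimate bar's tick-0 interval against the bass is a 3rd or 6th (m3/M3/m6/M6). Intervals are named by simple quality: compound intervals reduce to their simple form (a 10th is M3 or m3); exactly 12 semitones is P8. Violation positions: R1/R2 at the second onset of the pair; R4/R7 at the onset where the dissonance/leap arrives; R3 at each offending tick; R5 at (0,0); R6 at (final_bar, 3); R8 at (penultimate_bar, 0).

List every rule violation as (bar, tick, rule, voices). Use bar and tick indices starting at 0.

(2, 0, R2, (0, 1))
(6, 0, R7, (0,))
(6, 0, R7, (1,))

bar 0: v0=A3 v1=A4 downbeat P8
bar 1: v0=F3 v1=D4 downbeat M6
bar 2: v0=D3 v1=A3 downbeat P5
bar 3: v0=B2 v1=D3 downbeat m3
bar 4: v0=A2 v1=F3 downbeat m6
bar 5: v0=G2 v1=E3 downbeat M6
bar 6: v0=B3 v1=G4 downbeat m6
bar 7: v0=A3 v1=A4 downbeat P8
  -> R2 @ bar 2 tick 0 v(0, 1): F3/D4 M6 -> D3/A3 P5 similar
  -> R7 @ bar 6 tick 0 v(0,): G2->B3 leap 16st
  -> R7 @ bar 6 tick 0 v(1,): E3->G4 leap 15st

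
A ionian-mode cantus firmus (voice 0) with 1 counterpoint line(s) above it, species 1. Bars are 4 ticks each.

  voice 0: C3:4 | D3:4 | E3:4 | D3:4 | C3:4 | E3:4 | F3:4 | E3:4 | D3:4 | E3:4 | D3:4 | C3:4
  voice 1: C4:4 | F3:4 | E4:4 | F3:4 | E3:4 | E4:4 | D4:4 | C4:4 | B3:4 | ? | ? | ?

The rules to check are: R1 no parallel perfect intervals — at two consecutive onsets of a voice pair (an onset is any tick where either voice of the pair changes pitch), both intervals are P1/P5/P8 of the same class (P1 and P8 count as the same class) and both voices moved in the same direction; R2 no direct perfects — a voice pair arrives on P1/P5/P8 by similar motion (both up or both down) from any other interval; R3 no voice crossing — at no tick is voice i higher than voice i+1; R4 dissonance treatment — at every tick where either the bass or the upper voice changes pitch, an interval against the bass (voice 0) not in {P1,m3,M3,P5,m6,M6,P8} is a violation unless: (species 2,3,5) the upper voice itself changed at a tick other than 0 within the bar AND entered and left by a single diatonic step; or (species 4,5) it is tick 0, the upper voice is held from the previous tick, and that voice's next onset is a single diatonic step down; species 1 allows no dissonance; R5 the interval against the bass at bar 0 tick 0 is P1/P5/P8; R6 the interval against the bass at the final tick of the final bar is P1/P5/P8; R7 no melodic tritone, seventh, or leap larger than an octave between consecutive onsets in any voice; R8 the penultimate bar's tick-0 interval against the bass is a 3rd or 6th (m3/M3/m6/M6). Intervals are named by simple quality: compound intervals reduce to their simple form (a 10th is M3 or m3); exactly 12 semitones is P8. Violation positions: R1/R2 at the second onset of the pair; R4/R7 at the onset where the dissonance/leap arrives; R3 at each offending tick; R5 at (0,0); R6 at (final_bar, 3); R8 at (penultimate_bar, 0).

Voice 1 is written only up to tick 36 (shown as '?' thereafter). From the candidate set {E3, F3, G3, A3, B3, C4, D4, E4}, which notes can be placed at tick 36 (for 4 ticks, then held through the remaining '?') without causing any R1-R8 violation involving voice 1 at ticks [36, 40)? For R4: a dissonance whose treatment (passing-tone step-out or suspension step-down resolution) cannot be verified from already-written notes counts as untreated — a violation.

E3: legal
F3: violates R4,R7
G3: legal
A3: violates R4
B3: legal
C4: legal
D4: violates R4
E4: violates R2

{B3, C4, E3, G3}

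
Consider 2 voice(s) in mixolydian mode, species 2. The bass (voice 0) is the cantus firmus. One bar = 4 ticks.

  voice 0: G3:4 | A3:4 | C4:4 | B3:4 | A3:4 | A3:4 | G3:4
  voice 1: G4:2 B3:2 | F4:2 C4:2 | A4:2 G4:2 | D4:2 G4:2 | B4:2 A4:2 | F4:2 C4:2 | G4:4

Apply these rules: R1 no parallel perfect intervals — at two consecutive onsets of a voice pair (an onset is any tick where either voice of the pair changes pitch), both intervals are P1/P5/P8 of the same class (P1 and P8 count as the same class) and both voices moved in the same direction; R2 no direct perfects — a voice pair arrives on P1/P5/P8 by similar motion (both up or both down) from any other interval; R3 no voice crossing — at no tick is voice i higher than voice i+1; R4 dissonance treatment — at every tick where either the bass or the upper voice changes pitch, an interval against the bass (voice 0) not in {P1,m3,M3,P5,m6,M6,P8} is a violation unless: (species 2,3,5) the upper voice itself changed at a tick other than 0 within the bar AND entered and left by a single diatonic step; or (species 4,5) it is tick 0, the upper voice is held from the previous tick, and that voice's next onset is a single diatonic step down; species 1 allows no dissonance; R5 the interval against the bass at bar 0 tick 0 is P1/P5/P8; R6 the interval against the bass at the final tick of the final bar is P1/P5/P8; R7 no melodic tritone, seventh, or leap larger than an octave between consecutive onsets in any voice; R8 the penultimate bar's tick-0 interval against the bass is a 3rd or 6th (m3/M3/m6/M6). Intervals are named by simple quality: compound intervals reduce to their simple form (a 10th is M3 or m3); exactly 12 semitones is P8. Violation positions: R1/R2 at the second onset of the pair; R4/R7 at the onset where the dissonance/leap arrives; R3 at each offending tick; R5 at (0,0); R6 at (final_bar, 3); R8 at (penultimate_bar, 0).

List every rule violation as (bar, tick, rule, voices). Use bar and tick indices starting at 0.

(1, 0, R7, (1,))
(4, 0, R4, (0, 1))

bar 0: v0=G3 v1=G4 downbeat P8
bar 1: v0=A3 v1=F4 downbeat m6
bar 2: v0=C4 v1=A4 downbeat M6
bar 3: v0=B3 v1=D4 downbeat m3
bar 4: v0=A3 v1=B4 downbeat M2
bar 5: v0=A3 v1=F4 downbeat m6
bar 6: v0=G3 v1=G4 downbeat P8
  -> R7 @ bar 1 tick 0 v(1,): B3->F4 leap 6st
  -> R4 @ bar 4 tick 0 v(0, 1): A3/B4 M2 untreated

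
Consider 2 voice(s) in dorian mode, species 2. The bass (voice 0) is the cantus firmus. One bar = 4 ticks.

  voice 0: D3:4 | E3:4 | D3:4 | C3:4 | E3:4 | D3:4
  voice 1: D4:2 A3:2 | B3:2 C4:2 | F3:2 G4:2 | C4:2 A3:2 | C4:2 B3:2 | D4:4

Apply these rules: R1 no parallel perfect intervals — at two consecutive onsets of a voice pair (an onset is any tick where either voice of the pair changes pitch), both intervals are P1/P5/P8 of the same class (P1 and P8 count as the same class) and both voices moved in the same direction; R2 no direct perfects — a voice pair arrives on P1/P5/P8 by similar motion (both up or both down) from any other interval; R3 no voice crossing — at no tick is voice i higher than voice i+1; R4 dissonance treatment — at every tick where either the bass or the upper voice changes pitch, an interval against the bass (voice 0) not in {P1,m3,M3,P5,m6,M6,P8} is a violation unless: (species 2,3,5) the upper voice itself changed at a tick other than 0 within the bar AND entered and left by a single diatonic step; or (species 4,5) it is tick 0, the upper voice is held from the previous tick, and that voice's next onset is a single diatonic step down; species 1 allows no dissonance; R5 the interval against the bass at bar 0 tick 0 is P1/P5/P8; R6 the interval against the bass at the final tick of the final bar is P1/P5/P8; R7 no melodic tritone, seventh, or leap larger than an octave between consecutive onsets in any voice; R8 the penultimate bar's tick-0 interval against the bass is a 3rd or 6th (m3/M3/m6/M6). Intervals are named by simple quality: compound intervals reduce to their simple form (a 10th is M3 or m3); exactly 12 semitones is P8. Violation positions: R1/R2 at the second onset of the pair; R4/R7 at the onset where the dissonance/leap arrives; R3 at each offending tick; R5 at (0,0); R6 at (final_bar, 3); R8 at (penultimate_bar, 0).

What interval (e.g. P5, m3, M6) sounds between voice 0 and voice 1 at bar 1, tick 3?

voice 0=E3 voice 1=C4 -> m6

m6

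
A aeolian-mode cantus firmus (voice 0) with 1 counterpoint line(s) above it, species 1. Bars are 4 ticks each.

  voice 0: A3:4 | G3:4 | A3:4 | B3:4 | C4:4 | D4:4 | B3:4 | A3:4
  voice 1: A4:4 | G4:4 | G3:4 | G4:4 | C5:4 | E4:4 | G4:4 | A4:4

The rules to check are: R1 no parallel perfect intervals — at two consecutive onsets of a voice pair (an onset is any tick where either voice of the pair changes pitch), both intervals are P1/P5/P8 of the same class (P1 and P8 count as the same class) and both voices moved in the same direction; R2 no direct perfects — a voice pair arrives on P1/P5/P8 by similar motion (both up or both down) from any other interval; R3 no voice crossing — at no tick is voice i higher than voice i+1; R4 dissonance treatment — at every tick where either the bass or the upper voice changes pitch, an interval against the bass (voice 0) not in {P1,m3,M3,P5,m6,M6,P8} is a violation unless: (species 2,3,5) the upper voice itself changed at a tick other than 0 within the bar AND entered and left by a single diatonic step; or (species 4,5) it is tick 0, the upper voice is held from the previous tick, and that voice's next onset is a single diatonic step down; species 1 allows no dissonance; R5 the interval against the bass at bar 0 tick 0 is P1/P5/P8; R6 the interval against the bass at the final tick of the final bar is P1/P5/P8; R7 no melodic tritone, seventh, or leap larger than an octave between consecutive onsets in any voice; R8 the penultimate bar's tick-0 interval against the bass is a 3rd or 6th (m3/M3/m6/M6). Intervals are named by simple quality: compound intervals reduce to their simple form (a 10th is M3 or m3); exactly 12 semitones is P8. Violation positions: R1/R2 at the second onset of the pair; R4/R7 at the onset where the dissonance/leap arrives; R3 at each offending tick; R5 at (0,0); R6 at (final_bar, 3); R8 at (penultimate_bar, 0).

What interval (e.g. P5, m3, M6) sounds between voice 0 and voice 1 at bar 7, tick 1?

P8

voice 0=A3 voice 1=A4 -> P8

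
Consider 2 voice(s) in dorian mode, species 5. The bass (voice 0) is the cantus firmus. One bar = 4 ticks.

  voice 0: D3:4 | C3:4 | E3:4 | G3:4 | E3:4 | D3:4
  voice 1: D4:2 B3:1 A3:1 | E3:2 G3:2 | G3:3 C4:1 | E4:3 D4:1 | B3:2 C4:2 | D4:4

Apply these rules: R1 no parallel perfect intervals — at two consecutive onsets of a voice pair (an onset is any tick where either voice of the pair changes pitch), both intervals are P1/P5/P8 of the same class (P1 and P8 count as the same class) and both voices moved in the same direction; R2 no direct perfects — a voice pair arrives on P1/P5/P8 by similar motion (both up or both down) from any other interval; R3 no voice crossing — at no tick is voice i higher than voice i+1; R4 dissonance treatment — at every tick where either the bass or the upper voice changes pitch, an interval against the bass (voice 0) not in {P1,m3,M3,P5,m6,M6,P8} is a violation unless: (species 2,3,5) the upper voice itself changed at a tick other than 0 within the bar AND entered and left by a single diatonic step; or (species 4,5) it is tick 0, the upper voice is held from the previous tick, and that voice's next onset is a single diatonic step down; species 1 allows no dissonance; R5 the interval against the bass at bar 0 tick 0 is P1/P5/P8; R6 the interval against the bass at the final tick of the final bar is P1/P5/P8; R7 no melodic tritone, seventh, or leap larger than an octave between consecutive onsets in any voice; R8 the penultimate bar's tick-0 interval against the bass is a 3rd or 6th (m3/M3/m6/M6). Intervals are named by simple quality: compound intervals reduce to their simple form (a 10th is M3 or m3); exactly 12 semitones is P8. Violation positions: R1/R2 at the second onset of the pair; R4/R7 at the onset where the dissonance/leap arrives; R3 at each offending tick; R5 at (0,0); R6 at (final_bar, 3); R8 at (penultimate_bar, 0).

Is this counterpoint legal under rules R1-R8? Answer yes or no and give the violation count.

No (2 violations)

bar 0: v0=D3 v1=D4 (P8)
bar 1: v0=C3 v1=E3 (M3)
bar 2: v0=E3 v1=G3 (m3)
bar 3: v0=G3 v1=E4 (M6)
bar 4: v0=E3 v1=B3 (P5)
bar 5: v0=D3 v1=D4 (P8)
  R1 @ bar4.0: G3/D4 P5 -> E3/B3 P5 similar
  R8 @ bar4.0: penult P5 not 3rd/6th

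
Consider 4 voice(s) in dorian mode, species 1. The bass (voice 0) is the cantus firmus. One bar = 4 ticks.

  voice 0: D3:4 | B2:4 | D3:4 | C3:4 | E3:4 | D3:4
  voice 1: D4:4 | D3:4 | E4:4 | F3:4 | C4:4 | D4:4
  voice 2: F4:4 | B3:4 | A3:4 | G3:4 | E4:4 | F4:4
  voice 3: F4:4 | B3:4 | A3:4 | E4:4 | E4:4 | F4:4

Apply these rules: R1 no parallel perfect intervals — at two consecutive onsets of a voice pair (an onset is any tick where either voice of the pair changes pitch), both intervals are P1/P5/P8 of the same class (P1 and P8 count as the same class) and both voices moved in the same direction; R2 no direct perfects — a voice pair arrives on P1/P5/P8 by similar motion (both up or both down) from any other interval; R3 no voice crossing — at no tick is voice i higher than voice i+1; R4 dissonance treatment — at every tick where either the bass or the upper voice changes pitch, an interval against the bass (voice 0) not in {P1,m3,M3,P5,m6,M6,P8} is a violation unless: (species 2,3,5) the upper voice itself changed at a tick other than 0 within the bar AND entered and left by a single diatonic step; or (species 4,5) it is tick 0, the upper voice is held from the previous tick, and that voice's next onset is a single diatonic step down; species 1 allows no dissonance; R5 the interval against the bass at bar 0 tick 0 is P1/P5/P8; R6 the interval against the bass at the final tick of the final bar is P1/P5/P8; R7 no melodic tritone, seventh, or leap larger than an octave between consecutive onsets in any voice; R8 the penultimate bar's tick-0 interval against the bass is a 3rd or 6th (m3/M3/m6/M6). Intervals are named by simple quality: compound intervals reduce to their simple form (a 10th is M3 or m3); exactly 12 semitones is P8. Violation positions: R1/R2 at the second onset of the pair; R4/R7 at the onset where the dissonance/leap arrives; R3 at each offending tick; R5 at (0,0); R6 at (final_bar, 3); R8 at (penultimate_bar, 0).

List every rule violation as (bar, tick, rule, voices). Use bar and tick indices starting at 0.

(0, 0, R5, (0, 2))
(0, 0, R5, (0, 3))
(1, 0, R1, (2, 3))
(1, 0, R2, (0, 2))
(1, 0, R2, (0, 3))
(1, 0, R7, (2,))
(1, 0, R7, (3,))
(2, 0, R1, (2, 3))
(2, 0, R3, (1, 2))
(2, 0, R4, (0, 1))
(2, 0, R7, (1,))
(2, 1, R3, (1, 2))
(2, 2, R3, (1, 2))
(2, 3, R3, (1, 2))
(3, 0, R1, (0, 2))
(3, 0, R4, (0, 1))
(3, 0, R7, (1,))
(4, 0, R2, (0, 2))
(4, 0, R8, (0, 2))
(4, 0, R8, (0, 3))
(5, 0, R1, (2, 3))
(5, 3, R6, (0, 2))
(5, 3, R6, (0, 3))

bar 0: v0=D3 v1=D4 v2=F4 v3=F4 downbeat m3
bar 1: v0=B2 v1=D3 v2=B3 v3=B3 downbeat P8
bar 2: v0=D3 v1=E4 v2=A3 v3=A3 downbeat P5
bar 3: v0=C3 v1=F3 v2=G3 v3=E4 downbeat M3
bar 4: v0=E3 v1=C4 v2=E4 v3=E4 downbeat P8
bar 5: v0=D3 v1=D4 v2=F4 v3=F4 downbeat m3
  -> R5 @ bar 0 tick 0 v(0, 2): opens on m3
  -> R5 @ bar 0 tick 0 v(0, 3): opens on m3
  -> R1 @ bar 1 tick 0 v(2, 3): F4/F4 P1 -> B3/B3 P1 similar
  -> R2 @ bar 1 tick 0 v(0, 2): D3/F4 m3 -> B2/B3 P8 similar
  -> R2 @ bar 1 tick 0 v(0, 3): D3/F4 m3 -> B2/B3 P8 similar
  -> R7 @ bar 1 tick 0 v(2,): F4->B3 leap 6st
  -> R7 @ bar 1 tick 0 v(3,): F4->B3 leap 6st
  -> R1 @ bar 2 tick 0 v(2, 3): B3/B3 P1 -> A3/A3 P1 similar
  -> R3 @ bar 2 tick 0 v(1, 2): E4 above A3
  -> R4 @ bar 2 tick 0 v(0, 1): D3/E4 M2 untreated
  -> R7 @ bar 2 tick 0 v(1,): D3->E4 leap 14st
  -> R3 @ bar 2 tick 1 v(1, 2): E4 above A3
  -> R3 @ bar 2 tick 2 v(1, 2): E4 above A3
  -> R3 @ bar 2 tick 3 v(1, 2): E4 above A3
  -> R1 @ bar 3 tick 0 v(0, 2): D3/A3 P5 -> C3/G3 P5 similar
  -> R4 @ bar 3 tick 0 v(0, 1): C3/F3 P4 untreated
  -> R7 @ bar 3 tick 0 v(1,): E4->F3 leap 11st
  -> R2 @ bar 4 tick 0 v(0, 2): C3/G3 P5 -> E3/E4 P8 similar
  -> R8 @ bar 4 tick 0 v(0, 2): penult P8 not 3rd/6th
  -> R8 @ bar 4 tick 0 v(0, 3): penult P8 not 3rd/6th
  -> R1 @ bar 5 tick 0 v(2, 3): E4/E4 P1 -> F4/F4 P1 similar
  -> R6 @ bar 5 tick 3 v(0, 2): closes on m3
  -> R6 @ bar 5 tick 3 v(0, 3): closes on m3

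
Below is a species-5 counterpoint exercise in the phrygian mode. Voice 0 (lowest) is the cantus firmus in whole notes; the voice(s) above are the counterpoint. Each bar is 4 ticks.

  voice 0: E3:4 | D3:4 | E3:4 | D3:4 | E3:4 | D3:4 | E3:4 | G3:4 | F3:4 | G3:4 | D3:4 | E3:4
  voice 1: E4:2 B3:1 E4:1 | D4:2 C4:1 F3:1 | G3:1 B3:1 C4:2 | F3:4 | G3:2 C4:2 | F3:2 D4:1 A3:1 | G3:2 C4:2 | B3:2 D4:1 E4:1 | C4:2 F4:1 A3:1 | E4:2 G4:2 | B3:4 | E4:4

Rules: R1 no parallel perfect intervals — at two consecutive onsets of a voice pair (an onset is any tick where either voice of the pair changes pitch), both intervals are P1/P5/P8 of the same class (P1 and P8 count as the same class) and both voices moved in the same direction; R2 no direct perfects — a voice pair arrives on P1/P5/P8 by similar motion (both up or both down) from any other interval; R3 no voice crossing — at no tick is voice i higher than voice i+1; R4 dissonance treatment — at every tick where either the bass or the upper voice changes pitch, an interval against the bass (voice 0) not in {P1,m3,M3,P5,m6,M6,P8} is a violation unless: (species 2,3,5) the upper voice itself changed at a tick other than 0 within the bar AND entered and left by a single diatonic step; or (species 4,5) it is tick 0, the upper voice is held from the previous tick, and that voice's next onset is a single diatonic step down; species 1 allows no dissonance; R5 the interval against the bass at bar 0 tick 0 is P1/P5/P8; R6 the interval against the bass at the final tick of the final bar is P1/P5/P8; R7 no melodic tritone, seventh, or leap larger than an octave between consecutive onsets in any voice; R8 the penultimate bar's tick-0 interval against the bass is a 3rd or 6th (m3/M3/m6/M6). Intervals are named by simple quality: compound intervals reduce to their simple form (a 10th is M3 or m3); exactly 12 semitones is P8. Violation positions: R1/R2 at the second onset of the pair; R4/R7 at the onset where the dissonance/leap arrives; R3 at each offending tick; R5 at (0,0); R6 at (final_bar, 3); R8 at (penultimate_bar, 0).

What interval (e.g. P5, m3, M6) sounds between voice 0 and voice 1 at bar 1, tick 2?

voice 0=D3 voice 1=C4 -> m7

m7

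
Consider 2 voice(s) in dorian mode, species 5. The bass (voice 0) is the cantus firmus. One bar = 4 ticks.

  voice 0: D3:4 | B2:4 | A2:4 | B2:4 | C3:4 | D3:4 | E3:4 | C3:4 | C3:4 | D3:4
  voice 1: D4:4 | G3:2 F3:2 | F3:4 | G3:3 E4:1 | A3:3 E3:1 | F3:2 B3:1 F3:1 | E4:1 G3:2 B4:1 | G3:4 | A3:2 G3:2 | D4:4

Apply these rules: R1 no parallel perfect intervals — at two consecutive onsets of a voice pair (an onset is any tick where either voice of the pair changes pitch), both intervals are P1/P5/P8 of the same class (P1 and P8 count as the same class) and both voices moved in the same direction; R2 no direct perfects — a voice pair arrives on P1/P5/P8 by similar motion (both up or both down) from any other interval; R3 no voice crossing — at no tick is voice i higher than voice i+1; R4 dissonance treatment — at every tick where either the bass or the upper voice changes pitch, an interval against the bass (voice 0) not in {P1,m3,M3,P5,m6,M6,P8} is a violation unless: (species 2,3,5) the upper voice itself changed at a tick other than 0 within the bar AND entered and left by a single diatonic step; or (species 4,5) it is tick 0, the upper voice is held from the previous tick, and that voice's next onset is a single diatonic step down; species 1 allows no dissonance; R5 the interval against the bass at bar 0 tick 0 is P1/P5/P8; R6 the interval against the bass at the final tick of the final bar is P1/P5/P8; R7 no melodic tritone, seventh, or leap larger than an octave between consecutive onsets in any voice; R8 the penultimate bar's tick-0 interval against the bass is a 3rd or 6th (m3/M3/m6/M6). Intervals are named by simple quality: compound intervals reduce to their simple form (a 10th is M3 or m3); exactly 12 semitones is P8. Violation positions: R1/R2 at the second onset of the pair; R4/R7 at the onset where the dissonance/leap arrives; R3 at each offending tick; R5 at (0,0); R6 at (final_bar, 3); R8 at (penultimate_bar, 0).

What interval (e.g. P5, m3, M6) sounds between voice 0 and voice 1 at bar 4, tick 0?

M6

voice 0=C3 voice 1=A3 -> M6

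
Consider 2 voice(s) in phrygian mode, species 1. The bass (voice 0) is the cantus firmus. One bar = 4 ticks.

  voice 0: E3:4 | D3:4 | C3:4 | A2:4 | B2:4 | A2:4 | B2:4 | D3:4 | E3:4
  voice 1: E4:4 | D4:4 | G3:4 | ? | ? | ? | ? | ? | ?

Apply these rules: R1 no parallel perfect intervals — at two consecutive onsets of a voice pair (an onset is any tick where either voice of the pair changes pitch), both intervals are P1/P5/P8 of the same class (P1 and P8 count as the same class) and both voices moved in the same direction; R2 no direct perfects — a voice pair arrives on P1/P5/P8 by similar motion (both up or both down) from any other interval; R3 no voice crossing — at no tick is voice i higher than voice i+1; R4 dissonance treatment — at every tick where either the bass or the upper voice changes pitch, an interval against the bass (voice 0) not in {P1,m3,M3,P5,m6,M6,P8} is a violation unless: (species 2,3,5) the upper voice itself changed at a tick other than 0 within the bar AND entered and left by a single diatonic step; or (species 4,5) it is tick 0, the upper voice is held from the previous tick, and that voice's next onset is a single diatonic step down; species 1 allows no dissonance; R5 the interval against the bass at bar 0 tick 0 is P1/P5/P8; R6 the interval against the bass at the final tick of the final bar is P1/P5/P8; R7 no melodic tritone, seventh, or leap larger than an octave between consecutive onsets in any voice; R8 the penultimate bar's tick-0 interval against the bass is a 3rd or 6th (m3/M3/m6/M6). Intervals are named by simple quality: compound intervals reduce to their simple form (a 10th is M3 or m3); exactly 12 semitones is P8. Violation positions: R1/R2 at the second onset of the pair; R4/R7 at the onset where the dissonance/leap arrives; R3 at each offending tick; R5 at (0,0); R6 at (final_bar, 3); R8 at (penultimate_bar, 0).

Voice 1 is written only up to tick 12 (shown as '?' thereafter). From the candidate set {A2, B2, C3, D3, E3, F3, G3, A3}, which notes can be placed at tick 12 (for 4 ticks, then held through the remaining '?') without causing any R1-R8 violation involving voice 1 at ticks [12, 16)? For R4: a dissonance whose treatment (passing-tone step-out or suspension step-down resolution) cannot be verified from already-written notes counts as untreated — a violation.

{A3, C3, F3}

A2: violates R2,R7
B2: violates R4
C3: legal
D3: violates R4
E3: violates R1
F3: legal
G3: violates R4
A3: legal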